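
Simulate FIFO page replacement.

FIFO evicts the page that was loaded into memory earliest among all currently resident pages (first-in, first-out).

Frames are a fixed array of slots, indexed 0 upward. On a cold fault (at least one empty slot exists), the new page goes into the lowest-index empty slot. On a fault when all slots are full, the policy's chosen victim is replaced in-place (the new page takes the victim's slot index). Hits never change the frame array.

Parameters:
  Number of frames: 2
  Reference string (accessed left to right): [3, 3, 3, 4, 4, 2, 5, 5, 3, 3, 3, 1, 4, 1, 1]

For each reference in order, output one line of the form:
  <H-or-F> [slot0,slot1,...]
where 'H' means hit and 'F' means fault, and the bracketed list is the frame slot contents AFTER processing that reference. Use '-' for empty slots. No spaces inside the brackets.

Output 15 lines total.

F [3,-]
H [3,-]
H [3,-]
F [3,4]
H [3,4]
F [2,4]
F [2,5]
H [2,5]
F [3,5]
H [3,5]
H [3,5]
F [3,1]
F [4,1]
H [4,1]
H [4,1]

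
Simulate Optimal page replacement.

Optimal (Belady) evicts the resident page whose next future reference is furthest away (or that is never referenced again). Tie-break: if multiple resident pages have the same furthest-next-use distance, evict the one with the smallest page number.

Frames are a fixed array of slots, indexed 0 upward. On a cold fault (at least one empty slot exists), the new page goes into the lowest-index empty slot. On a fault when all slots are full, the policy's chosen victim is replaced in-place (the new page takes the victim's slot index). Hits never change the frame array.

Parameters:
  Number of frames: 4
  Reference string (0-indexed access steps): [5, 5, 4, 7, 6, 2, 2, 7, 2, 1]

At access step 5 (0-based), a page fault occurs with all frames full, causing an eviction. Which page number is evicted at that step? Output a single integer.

Answer: 4

Derivation:
Step 0: ref 5 -> FAULT, frames=[5,-,-,-]
Step 1: ref 5 -> HIT, frames=[5,-,-,-]
Step 2: ref 4 -> FAULT, frames=[5,4,-,-]
Step 3: ref 7 -> FAULT, frames=[5,4,7,-]
Step 4: ref 6 -> FAULT, frames=[5,4,7,6]
Step 5: ref 2 -> FAULT, evict 4, frames=[5,2,7,6]
At step 5: evicted page 4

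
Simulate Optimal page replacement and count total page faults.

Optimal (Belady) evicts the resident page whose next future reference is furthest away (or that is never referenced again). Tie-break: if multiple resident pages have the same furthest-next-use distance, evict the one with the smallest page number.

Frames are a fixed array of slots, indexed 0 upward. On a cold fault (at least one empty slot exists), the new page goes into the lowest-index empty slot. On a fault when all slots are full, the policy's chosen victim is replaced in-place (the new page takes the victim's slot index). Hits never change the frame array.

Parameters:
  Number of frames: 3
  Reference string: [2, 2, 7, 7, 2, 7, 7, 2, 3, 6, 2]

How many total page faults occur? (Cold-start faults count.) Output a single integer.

Answer: 4

Derivation:
Step 0: ref 2 → FAULT, frames=[2,-,-]
Step 1: ref 2 → HIT, frames=[2,-,-]
Step 2: ref 7 → FAULT, frames=[2,7,-]
Step 3: ref 7 → HIT, frames=[2,7,-]
Step 4: ref 2 → HIT, frames=[2,7,-]
Step 5: ref 7 → HIT, frames=[2,7,-]
Step 6: ref 7 → HIT, frames=[2,7,-]
Step 7: ref 2 → HIT, frames=[2,7,-]
Step 8: ref 3 → FAULT, frames=[2,7,3]
Step 9: ref 6 → FAULT (evict 3), frames=[2,7,6]
Step 10: ref 2 → HIT, frames=[2,7,6]
Total faults: 4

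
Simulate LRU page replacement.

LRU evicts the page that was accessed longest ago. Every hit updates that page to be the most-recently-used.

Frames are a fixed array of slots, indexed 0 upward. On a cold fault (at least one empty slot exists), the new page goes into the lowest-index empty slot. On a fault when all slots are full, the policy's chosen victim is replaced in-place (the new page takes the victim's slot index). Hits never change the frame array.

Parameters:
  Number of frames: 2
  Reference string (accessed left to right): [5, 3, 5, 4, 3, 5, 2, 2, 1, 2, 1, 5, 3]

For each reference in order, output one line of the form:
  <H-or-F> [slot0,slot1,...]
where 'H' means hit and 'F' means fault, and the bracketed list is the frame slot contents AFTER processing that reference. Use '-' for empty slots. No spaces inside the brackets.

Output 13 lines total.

F [5,-]
F [5,3]
H [5,3]
F [5,4]
F [3,4]
F [3,5]
F [2,5]
H [2,5]
F [2,1]
H [2,1]
H [2,1]
F [5,1]
F [5,3]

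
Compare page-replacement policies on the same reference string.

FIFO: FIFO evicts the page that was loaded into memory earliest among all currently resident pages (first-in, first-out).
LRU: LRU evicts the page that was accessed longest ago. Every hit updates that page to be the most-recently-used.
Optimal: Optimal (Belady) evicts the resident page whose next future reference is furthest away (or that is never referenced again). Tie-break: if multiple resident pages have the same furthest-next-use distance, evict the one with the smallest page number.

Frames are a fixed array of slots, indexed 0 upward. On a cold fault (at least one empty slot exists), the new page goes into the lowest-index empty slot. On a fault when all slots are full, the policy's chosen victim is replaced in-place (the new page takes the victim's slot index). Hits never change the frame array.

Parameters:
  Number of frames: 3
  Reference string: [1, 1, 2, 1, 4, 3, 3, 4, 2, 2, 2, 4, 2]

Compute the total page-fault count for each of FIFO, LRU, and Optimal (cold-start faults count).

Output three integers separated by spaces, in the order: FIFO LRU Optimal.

Answer: 4 5 4

Derivation:
--- FIFO ---
  step 0: ref 1 -> FAULT, frames=[1,-,-] (faults so far: 1)
  step 1: ref 1 -> HIT, frames=[1,-,-] (faults so far: 1)
  step 2: ref 2 -> FAULT, frames=[1,2,-] (faults so far: 2)
  step 3: ref 1 -> HIT, frames=[1,2,-] (faults so far: 2)
  step 4: ref 4 -> FAULT, frames=[1,2,4] (faults so far: 3)
  step 5: ref 3 -> FAULT, evict 1, frames=[3,2,4] (faults so far: 4)
  step 6: ref 3 -> HIT, frames=[3,2,4] (faults so far: 4)
  step 7: ref 4 -> HIT, frames=[3,2,4] (faults so far: 4)
  step 8: ref 2 -> HIT, frames=[3,2,4] (faults so far: 4)
  step 9: ref 2 -> HIT, frames=[3,2,4] (faults so far: 4)
  step 10: ref 2 -> HIT, frames=[3,2,4] (faults so far: 4)
  step 11: ref 4 -> HIT, frames=[3,2,4] (faults so far: 4)
  step 12: ref 2 -> HIT, frames=[3,2,4] (faults so far: 4)
  FIFO total faults: 4
--- LRU ---
  step 0: ref 1 -> FAULT, frames=[1,-,-] (faults so far: 1)
  step 1: ref 1 -> HIT, frames=[1,-,-] (faults so far: 1)
  step 2: ref 2 -> FAULT, frames=[1,2,-] (faults so far: 2)
  step 3: ref 1 -> HIT, frames=[1,2,-] (faults so far: 2)
  step 4: ref 4 -> FAULT, frames=[1,2,4] (faults so far: 3)
  step 5: ref 3 -> FAULT, evict 2, frames=[1,3,4] (faults so far: 4)
  step 6: ref 3 -> HIT, frames=[1,3,4] (faults so far: 4)
  step 7: ref 4 -> HIT, frames=[1,3,4] (faults so far: 4)
  step 8: ref 2 -> FAULT, evict 1, frames=[2,3,4] (faults so far: 5)
  step 9: ref 2 -> HIT, frames=[2,3,4] (faults so far: 5)
  step 10: ref 2 -> HIT, frames=[2,3,4] (faults so far: 5)
  step 11: ref 4 -> HIT, frames=[2,3,4] (faults so far: 5)
  step 12: ref 2 -> HIT, frames=[2,3,4] (faults so far: 5)
  LRU total faults: 5
--- Optimal ---
  step 0: ref 1 -> FAULT, frames=[1,-,-] (faults so far: 1)
  step 1: ref 1 -> HIT, frames=[1,-,-] (faults so far: 1)
  step 2: ref 2 -> FAULT, frames=[1,2,-] (faults so far: 2)
  step 3: ref 1 -> HIT, frames=[1,2,-] (faults so far: 2)
  step 4: ref 4 -> FAULT, frames=[1,2,4] (faults so far: 3)
  step 5: ref 3 -> FAULT, evict 1, frames=[3,2,4] (faults so far: 4)
  step 6: ref 3 -> HIT, frames=[3,2,4] (faults so far: 4)
  step 7: ref 4 -> HIT, frames=[3,2,4] (faults so far: 4)
  step 8: ref 2 -> HIT, frames=[3,2,4] (faults so far: 4)
  step 9: ref 2 -> HIT, frames=[3,2,4] (faults so far: 4)
  step 10: ref 2 -> HIT, frames=[3,2,4] (faults so far: 4)
  step 11: ref 4 -> HIT, frames=[3,2,4] (faults so far: 4)
  step 12: ref 2 -> HIT, frames=[3,2,4] (faults so far: 4)
  Optimal total faults: 4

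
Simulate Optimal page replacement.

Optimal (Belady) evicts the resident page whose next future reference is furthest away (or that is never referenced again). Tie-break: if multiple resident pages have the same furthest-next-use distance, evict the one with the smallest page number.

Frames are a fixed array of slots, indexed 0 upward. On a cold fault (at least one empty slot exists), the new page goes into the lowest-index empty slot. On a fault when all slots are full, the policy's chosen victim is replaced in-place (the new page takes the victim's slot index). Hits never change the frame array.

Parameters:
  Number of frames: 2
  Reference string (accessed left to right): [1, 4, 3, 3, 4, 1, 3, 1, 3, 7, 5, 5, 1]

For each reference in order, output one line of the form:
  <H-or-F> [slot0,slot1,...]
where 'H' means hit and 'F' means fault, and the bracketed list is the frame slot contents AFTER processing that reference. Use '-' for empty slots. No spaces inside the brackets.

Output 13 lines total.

F [1,-]
F [1,4]
F [3,4]
H [3,4]
H [3,4]
F [3,1]
H [3,1]
H [3,1]
H [3,1]
F [7,1]
F [5,1]
H [5,1]
H [5,1]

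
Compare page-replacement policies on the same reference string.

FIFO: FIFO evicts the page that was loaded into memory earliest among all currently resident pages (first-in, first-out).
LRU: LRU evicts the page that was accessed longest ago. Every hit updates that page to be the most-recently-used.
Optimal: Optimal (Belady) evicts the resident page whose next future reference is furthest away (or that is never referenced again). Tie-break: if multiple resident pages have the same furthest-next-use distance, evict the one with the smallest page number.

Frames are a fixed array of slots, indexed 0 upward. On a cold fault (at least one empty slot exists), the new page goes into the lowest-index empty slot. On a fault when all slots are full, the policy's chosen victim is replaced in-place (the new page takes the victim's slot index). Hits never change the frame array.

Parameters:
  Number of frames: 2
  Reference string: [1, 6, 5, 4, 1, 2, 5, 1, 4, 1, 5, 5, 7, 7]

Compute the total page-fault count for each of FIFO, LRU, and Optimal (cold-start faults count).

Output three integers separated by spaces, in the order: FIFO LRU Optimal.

Answer: 11 11 9

Derivation:
--- FIFO ---
  step 0: ref 1 -> FAULT, frames=[1,-] (faults so far: 1)
  step 1: ref 6 -> FAULT, frames=[1,6] (faults so far: 2)
  step 2: ref 5 -> FAULT, evict 1, frames=[5,6] (faults so far: 3)
  step 3: ref 4 -> FAULT, evict 6, frames=[5,4] (faults so far: 4)
  step 4: ref 1 -> FAULT, evict 5, frames=[1,4] (faults so far: 5)
  step 5: ref 2 -> FAULT, evict 4, frames=[1,2] (faults so far: 6)
  step 6: ref 5 -> FAULT, evict 1, frames=[5,2] (faults so far: 7)
  step 7: ref 1 -> FAULT, evict 2, frames=[5,1] (faults so far: 8)
  step 8: ref 4 -> FAULT, evict 5, frames=[4,1] (faults so far: 9)
  step 9: ref 1 -> HIT, frames=[4,1] (faults so far: 9)
  step 10: ref 5 -> FAULT, evict 1, frames=[4,5] (faults so far: 10)
  step 11: ref 5 -> HIT, frames=[4,5] (faults so far: 10)
  step 12: ref 7 -> FAULT, evict 4, frames=[7,5] (faults so far: 11)
  step 13: ref 7 -> HIT, frames=[7,5] (faults so far: 11)
  FIFO total faults: 11
--- LRU ---
  step 0: ref 1 -> FAULT, frames=[1,-] (faults so far: 1)
  step 1: ref 6 -> FAULT, frames=[1,6] (faults so far: 2)
  step 2: ref 5 -> FAULT, evict 1, frames=[5,6] (faults so far: 3)
  step 3: ref 4 -> FAULT, evict 6, frames=[5,4] (faults so far: 4)
  step 4: ref 1 -> FAULT, evict 5, frames=[1,4] (faults so far: 5)
  step 5: ref 2 -> FAULT, evict 4, frames=[1,2] (faults so far: 6)
  step 6: ref 5 -> FAULT, evict 1, frames=[5,2] (faults so far: 7)
  step 7: ref 1 -> FAULT, evict 2, frames=[5,1] (faults so far: 8)
  step 8: ref 4 -> FAULT, evict 5, frames=[4,1] (faults so far: 9)
  step 9: ref 1 -> HIT, frames=[4,1] (faults so far: 9)
  step 10: ref 5 -> FAULT, evict 4, frames=[5,1] (faults so far: 10)
  step 11: ref 5 -> HIT, frames=[5,1] (faults so far: 10)
  step 12: ref 7 -> FAULT, evict 1, frames=[5,7] (faults so far: 11)
  step 13: ref 7 -> HIT, frames=[5,7] (faults so far: 11)
  LRU total faults: 11
--- Optimal ---
  step 0: ref 1 -> FAULT, frames=[1,-] (faults so far: 1)
  step 1: ref 6 -> FAULT, frames=[1,6] (faults so far: 2)
  step 2: ref 5 -> FAULT, evict 6, frames=[1,5] (faults so far: 3)
  step 3: ref 4 -> FAULT, evict 5, frames=[1,4] (faults so far: 4)
  step 4: ref 1 -> HIT, frames=[1,4] (faults so far: 4)
  step 5: ref 2 -> FAULT, evict 4, frames=[1,2] (faults so far: 5)
  step 6: ref 5 -> FAULT, evict 2, frames=[1,5] (faults so far: 6)
  step 7: ref 1 -> HIT, frames=[1,5] (faults so far: 6)
  step 8: ref 4 -> FAULT, evict 5, frames=[1,4] (faults so far: 7)
  step 9: ref 1 -> HIT, frames=[1,4] (faults so far: 7)
  step 10: ref 5 -> FAULT, evict 1, frames=[5,4] (faults so far: 8)
  step 11: ref 5 -> HIT, frames=[5,4] (faults so far: 8)
  step 12: ref 7 -> FAULT, evict 4, frames=[5,7] (faults so far: 9)
  step 13: ref 7 -> HIT, frames=[5,7] (faults so far: 9)
  Optimal total faults: 9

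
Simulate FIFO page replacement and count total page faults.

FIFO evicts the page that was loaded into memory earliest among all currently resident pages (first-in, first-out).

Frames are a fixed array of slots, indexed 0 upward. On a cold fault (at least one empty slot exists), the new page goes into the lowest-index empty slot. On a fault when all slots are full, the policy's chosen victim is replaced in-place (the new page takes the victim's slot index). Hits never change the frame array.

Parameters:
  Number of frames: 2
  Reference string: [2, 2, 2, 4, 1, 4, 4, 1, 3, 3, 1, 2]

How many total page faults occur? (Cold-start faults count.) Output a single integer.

Answer: 5

Derivation:
Step 0: ref 2 → FAULT, frames=[2,-]
Step 1: ref 2 → HIT, frames=[2,-]
Step 2: ref 2 → HIT, frames=[2,-]
Step 3: ref 4 → FAULT, frames=[2,4]
Step 4: ref 1 → FAULT (evict 2), frames=[1,4]
Step 5: ref 4 → HIT, frames=[1,4]
Step 6: ref 4 → HIT, frames=[1,4]
Step 7: ref 1 → HIT, frames=[1,4]
Step 8: ref 3 → FAULT (evict 4), frames=[1,3]
Step 9: ref 3 → HIT, frames=[1,3]
Step 10: ref 1 → HIT, frames=[1,3]
Step 11: ref 2 → FAULT (evict 1), frames=[2,3]
Total faults: 5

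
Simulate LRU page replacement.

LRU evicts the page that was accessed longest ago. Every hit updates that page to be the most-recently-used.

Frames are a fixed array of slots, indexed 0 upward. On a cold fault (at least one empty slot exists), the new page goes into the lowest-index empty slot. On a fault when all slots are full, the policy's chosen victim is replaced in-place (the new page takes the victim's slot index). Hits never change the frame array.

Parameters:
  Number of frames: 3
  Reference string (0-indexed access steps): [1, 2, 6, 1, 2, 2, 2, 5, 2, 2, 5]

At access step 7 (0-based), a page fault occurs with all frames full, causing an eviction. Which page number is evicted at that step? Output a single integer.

Answer: 6

Derivation:
Step 0: ref 1 -> FAULT, frames=[1,-,-]
Step 1: ref 2 -> FAULT, frames=[1,2,-]
Step 2: ref 6 -> FAULT, frames=[1,2,6]
Step 3: ref 1 -> HIT, frames=[1,2,6]
Step 4: ref 2 -> HIT, frames=[1,2,6]
Step 5: ref 2 -> HIT, frames=[1,2,6]
Step 6: ref 2 -> HIT, frames=[1,2,6]
Step 7: ref 5 -> FAULT, evict 6, frames=[1,2,5]
At step 7: evicted page 6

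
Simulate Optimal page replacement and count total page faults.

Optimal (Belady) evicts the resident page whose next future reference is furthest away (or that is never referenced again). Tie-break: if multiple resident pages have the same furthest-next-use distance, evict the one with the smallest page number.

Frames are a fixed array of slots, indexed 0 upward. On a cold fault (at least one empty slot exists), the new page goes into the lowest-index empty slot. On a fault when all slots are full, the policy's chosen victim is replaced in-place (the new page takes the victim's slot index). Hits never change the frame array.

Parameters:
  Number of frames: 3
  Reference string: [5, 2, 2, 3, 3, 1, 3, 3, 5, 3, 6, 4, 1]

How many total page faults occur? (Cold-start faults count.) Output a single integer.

Answer: 6

Derivation:
Step 0: ref 5 → FAULT, frames=[5,-,-]
Step 1: ref 2 → FAULT, frames=[5,2,-]
Step 2: ref 2 → HIT, frames=[5,2,-]
Step 3: ref 3 → FAULT, frames=[5,2,3]
Step 4: ref 3 → HIT, frames=[5,2,3]
Step 5: ref 1 → FAULT (evict 2), frames=[5,1,3]
Step 6: ref 3 → HIT, frames=[5,1,3]
Step 7: ref 3 → HIT, frames=[5,1,3]
Step 8: ref 5 → HIT, frames=[5,1,3]
Step 9: ref 3 → HIT, frames=[5,1,3]
Step 10: ref 6 → FAULT (evict 3), frames=[5,1,6]
Step 11: ref 4 → FAULT (evict 5), frames=[4,1,6]
Step 12: ref 1 → HIT, frames=[4,1,6]
Total faults: 6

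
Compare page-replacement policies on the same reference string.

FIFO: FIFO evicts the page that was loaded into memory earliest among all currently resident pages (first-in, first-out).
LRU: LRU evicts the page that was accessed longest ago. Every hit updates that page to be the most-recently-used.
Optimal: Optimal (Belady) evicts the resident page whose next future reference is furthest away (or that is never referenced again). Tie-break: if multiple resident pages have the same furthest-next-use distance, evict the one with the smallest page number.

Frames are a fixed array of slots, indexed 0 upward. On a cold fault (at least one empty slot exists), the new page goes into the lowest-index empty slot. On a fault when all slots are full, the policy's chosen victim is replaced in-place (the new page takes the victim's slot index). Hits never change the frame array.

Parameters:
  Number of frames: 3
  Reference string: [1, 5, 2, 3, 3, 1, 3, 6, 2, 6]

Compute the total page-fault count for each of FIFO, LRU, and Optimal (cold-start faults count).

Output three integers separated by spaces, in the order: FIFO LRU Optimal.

--- FIFO ---
  step 0: ref 1 -> FAULT, frames=[1,-,-] (faults so far: 1)
  step 1: ref 5 -> FAULT, frames=[1,5,-] (faults so far: 2)
  step 2: ref 2 -> FAULT, frames=[1,5,2] (faults so far: 3)
  step 3: ref 3 -> FAULT, evict 1, frames=[3,5,2] (faults so far: 4)
  step 4: ref 3 -> HIT, frames=[3,5,2] (faults so far: 4)
  step 5: ref 1 -> FAULT, evict 5, frames=[3,1,2] (faults so far: 5)
  step 6: ref 3 -> HIT, frames=[3,1,2] (faults so far: 5)
  step 7: ref 6 -> FAULT, evict 2, frames=[3,1,6] (faults so far: 6)
  step 8: ref 2 -> FAULT, evict 3, frames=[2,1,6] (faults so far: 7)
  step 9: ref 6 -> HIT, frames=[2,1,6] (faults so far: 7)
  FIFO total faults: 7
--- LRU ---
  step 0: ref 1 -> FAULT, frames=[1,-,-] (faults so far: 1)
  step 1: ref 5 -> FAULT, frames=[1,5,-] (faults so far: 2)
  step 2: ref 2 -> FAULT, frames=[1,5,2] (faults so far: 3)
  step 3: ref 3 -> FAULT, evict 1, frames=[3,5,2] (faults so far: 4)
  step 4: ref 3 -> HIT, frames=[3,5,2] (faults so far: 4)
  step 5: ref 1 -> FAULT, evict 5, frames=[3,1,2] (faults so far: 5)
  step 6: ref 3 -> HIT, frames=[3,1,2] (faults so far: 5)
  step 7: ref 6 -> FAULT, evict 2, frames=[3,1,6] (faults so far: 6)
  step 8: ref 2 -> FAULT, evict 1, frames=[3,2,6] (faults so far: 7)
  step 9: ref 6 -> HIT, frames=[3,2,6] (faults so far: 7)
  LRU total faults: 7
--- Optimal ---
  step 0: ref 1 -> FAULT, frames=[1,-,-] (faults so far: 1)
  step 1: ref 5 -> FAULT, frames=[1,5,-] (faults so far: 2)
  step 2: ref 2 -> FAULT, frames=[1,5,2] (faults so far: 3)
  step 3: ref 3 -> FAULT, evict 5, frames=[1,3,2] (faults so far: 4)
  step 4: ref 3 -> HIT, frames=[1,3,2] (faults so far: 4)
  step 5: ref 1 -> HIT, frames=[1,3,2] (faults so far: 4)
  step 6: ref 3 -> HIT, frames=[1,3,2] (faults so far: 4)
  step 7: ref 6 -> FAULT, evict 1, frames=[6,3,2] (faults so far: 5)
  step 8: ref 2 -> HIT, frames=[6,3,2] (faults so far: 5)
  step 9: ref 6 -> HIT, frames=[6,3,2] (faults so far: 5)
  Optimal total faults: 5

Answer: 7 7 5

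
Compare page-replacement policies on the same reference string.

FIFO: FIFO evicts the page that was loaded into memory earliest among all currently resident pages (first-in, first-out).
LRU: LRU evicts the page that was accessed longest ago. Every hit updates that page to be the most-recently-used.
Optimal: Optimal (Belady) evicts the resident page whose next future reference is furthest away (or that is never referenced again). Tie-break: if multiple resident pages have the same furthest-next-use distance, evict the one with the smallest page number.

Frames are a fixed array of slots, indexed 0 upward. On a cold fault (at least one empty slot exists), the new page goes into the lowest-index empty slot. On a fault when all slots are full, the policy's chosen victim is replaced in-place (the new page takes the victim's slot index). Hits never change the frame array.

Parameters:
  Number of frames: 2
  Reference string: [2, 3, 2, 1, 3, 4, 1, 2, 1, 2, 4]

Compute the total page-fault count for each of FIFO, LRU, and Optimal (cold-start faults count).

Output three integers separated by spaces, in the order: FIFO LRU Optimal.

--- FIFO ---
  step 0: ref 2 -> FAULT, frames=[2,-] (faults so far: 1)
  step 1: ref 3 -> FAULT, frames=[2,3] (faults so far: 2)
  step 2: ref 2 -> HIT, frames=[2,3] (faults so far: 2)
  step 3: ref 1 -> FAULT, evict 2, frames=[1,3] (faults so far: 3)
  step 4: ref 3 -> HIT, frames=[1,3] (faults so far: 3)
  step 5: ref 4 -> FAULT, evict 3, frames=[1,4] (faults so far: 4)
  step 6: ref 1 -> HIT, frames=[1,4] (faults so far: 4)
  step 7: ref 2 -> FAULT, evict 1, frames=[2,4] (faults so far: 5)
  step 8: ref 1 -> FAULT, evict 4, frames=[2,1] (faults so far: 6)
  step 9: ref 2 -> HIT, frames=[2,1] (faults so far: 6)
  step 10: ref 4 -> FAULT, evict 2, frames=[4,1] (faults so far: 7)
  FIFO total faults: 7
--- LRU ---
  step 0: ref 2 -> FAULT, frames=[2,-] (faults so far: 1)
  step 1: ref 3 -> FAULT, frames=[2,3] (faults so far: 2)
  step 2: ref 2 -> HIT, frames=[2,3] (faults so far: 2)
  step 3: ref 1 -> FAULT, evict 3, frames=[2,1] (faults so far: 3)
  step 4: ref 3 -> FAULT, evict 2, frames=[3,1] (faults so far: 4)
  step 5: ref 4 -> FAULT, evict 1, frames=[3,4] (faults so far: 5)
  step 6: ref 1 -> FAULT, evict 3, frames=[1,4] (faults so far: 6)
  step 7: ref 2 -> FAULT, evict 4, frames=[1,2] (faults so far: 7)
  step 8: ref 1 -> HIT, frames=[1,2] (faults so far: 7)
  step 9: ref 2 -> HIT, frames=[1,2] (faults so far: 7)
  step 10: ref 4 -> FAULT, evict 1, frames=[4,2] (faults so far: 8)
  LRU total faults: 8
--- Optimal ---
  step 0: ref 2 -> FAULT, frames=[2,-] (faults so far: 1)
  step 1: ref 3 -> FAULT, frames=[2,3] (faults so far: 2)
  step 2: ref 2 -> HIT, frames=[2,3] (faults so far: 2)
  step 3: ref 1 -> FAULT, evict 2, frames=[1,3] (faults so far: 3)
  step 4: ref 3 -> HIT, frames=[1,3] (faults so far: 3)
  step 5: ref 4 -> FAULT, evict 3, frames=[1,4] (faults so far: 4)
  step 6: ref 1 -> HIT, frames=[1,4] (faults so far: 4)
  step 7: ref 2 -> FAULT, evict 4, frames=[1,2] (faults so far: 5)
  step 8: ref 1 -> HIT, frames=[1,2] (faults so far: 5)
  step 9: ref 2 -> HIT, frames=[1,2] (faults so far: 5)
  step 10: ref 4 -> FAULT, evict 1, frames=[4,2] (faults so far: 6)
  Optimal total faults: 6

Answer: 7 8 6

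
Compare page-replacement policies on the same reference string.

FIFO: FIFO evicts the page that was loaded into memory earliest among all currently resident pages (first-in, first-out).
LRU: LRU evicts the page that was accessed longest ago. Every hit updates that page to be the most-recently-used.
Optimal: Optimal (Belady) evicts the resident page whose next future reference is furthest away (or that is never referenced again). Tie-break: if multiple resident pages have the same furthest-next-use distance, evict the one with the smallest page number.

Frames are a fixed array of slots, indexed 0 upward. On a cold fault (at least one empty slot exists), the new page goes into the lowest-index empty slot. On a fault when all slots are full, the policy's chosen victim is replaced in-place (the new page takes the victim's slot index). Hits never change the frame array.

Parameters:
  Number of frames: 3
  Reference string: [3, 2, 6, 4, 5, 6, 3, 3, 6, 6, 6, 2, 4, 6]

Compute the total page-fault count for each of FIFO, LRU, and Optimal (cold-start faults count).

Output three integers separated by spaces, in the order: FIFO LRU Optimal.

Answer: 9 8 7

Derivation:
--- FIFO ---
  step 0: ref 3 -> FAULT, frames=[3,-,-] (faults so far: 1)
  step 1: ref 2 -> FAULT, frames=[3,2,-] (faults so far: 2)
  step 2: ref 6 -> FAULT, frames=[3,2,6] (faults so far: 3)
  step 3: ref 4 -> FAULT, evict 3, frames=[4,2,6] (faults so far: 4)
  step 4: ref 5 -> FAULT, evict 2, frames=[4,5,6] (faults so far: 5)
  step 5: ref 6 -> HIT, frames=[4,5,6] (faults so far: 5)
  step 6: ref 3 -> FAULT, evict 6, frames=[4,5,3] (faults so far: 6)
  step 7: ref 3 -> HIT, frames=[4,5,3] (faults so far: 6)
  step 8: ref 6 -> FAULT, evict 4, frames=[6,5,3] (faults so far: 7)
  step 9: ref 6 -> HIT, frames=[6,5,3] (faults so far: 7)
  step 10: ref 6 -> HIT, frames=[6,5,3] (faults so far: 7)
  step 11: ref 2 -> FAULT, evict 5, frames=[6,2,3] (faults so far: 8)
  step 12: ref 4 -> FAULT, evict 3, frames=[6,2,4] (faults so far: 9)
  step 13: ref 6 -> HIT, frames=[6,2,4] (faults so far: 9)
  FIFO total faults: 9
--- LRU ---
  step 0: ref 3 -> FAULT, frames=[3,-,-] (faults so far: 1)
  step 1: ref 2 -> FAULT, frames=[3,2,-] (faults so far: 2)
  step 2: ref 6 -> FAULT, frames=[3,2,6] (faults so far: 3)
  step 3: ref 4 -> FAULT, evict 3, frames=[4,2,6] (faults so far: 4)
  step 4: ref 5 -> FAULT, evict 2, frames=[4,5,6] (faults so far: 5)
  step 5: ref 6 -> HIT, frames=[4,5,6] (faults so far: 5)
  step 6: ref 3 -> FAULT, evict 4, frames=[3,5,6] (faults so far: 6)
  step 7: ref 3 -> HIT, frames=[3,5,6] (faults so far: 6)
  step 8: ref 6 -> HIT, frames=[3,5,6] (faults so far: 6)
  step 9: ref 6 -> HIT, frames=[3,5,6] (faults so far: 6)
  step 10: ref 6 -> HIT, frames=[3,5,6] (faults so far: 6)
  step 11: ref 2 -> FAULT, evict 5, frames=[3,2,6] (faults so far: 7)
  step 12: ref 4 -> FAULT, evict 3, frames=[4,2,6] (faults so far: 8)
  step 13: ref 6 -> HIT, frames=[4,2,6] (faults so far: 8)
  LRU total faults: 8
--- Optimal ---
  step 0: ref 3 -> FAULT, frames=[3,-,-] (faults so far: 1)
  step 1: ref 2 -> FAULT, frames=[3,2,-] (faults so far: 2)
  step 2: ref 6 -> FAULT, frames=[3,2,6] (faults so far: 3)
  step 3: ref 4 -> FAULT, evict 2, frames=[3,4,6] (faults so far: 4)
  step 4: ref 5 -> FAULT, evict 4, frames=[3,5,6] (faults so far: 5)
  step 5: ref 6 -> HIT, frames=[3,5,6] (faults so far: 5)
  step 6: ref 3 -> HIT, frames=[3,5,6] (faults so far: 5)
  step 7: ref 3 -> HIT, frames=[3,5,6] (faults so far: 5)
  step 8: ref 6 -> HIT, frames=[3,5,6] (faults so far: 5)
  step 9: ref 6 -> HIT, frames=[3,5,6] (faults so far: 5)
  step 10: ref 6 -> HIT, frames=[3,5,6] (faults so far: 5)
  step 11: ref 2 -> FAULT, evict 3, frames=[2,5,6] (faults so far: 6)
  step 12: ref 4 -> FAULT, evict 2, frames=[4,5,6] (faults so far: 7)
  step 13: ref 6 -> HIT, frames=[4,5,6] (faults so far: 7)
  Optimal total faults: 7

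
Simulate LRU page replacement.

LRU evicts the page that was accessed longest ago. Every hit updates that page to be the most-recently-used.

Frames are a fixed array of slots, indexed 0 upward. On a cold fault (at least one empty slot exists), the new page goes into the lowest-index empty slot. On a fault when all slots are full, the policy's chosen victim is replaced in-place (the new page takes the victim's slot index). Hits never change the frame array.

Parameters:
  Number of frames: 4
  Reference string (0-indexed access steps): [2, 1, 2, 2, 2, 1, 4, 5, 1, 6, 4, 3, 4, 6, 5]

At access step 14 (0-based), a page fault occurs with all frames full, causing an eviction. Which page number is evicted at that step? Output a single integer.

Answer: 1

Derivation:
Step 0: ref 2 -> FAULT, frames=[2,-,-,-]
Step 1: ref 1 -> FAULT, frames=[2,1,-,-]
Step 2: ref 2 -> HIT, frames=[2,1,-,-]
Step 3: ref 2 -> HIT, frames=[2,1,-,-]
Step 4: ref 2 -> HIT, frames=[2,1,-,-]
Step 5: ref 1 -> HIT, frames=[2,1,-,-]
Step 6: ref 4 -> FAULT, frames=[2,1,4,-]
Step 7: ref 5 -> FAULT, frames=[2,1,4,5]
Step 8: ref 1 -> HIT, frames=[2,1,4,5]
Step 9: ref 6 -> FAULT, evict 2, frames=[6,1,4,5]
Step 10: ref 4 -> HIT, frames=[6,1,4,5]
Step 11: ref 3 -> FAULT, evict 5, frames=[6,1,4,3]
Step 12: ref 4 -> HIT, frames=[6,1,4,3]
Step 13: ref 6 -> HIT, frames=[6,1,4,3]
Step 14: ref 5 -> FAULT, evict 1, frames=[6,5,4,3]
At step 14: evicted page 1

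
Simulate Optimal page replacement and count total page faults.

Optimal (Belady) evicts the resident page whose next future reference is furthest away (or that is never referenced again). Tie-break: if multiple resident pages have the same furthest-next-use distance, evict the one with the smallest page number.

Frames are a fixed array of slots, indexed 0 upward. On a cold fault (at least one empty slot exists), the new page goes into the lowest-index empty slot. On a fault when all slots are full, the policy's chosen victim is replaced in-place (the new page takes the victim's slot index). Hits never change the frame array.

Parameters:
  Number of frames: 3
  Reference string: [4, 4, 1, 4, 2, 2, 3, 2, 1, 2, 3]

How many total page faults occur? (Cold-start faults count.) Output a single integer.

Answer: 4

Derivation:
Step 0: ref 4 → FAULT, frames=[4,-,-]
Step 1: ref 4 → HIT, frames=[4,-,-]
Step 2: ref 1 → FAULT, frames=[4,1,-]
Step 3: ref 4 → HIT, frames=[4,1,-]
Step 4: ref 2 → FAULT, frames=[4,1,2]
Step 5: ref 2 → HIT, frames=[4,1,2]
Step 6: ref 3 → FAULT (evict 4), frames=[3,1,2]
Step 7: ref 2 → HIT, frames=[3,1,2]
Step 8: ref 1 → HIT, frames=[3,1,2]
Step 9: ref 2 → HIT, frames=[3,1,2]
Step 10: ref 3 → HIT, frames=[3,1,2]
Total faults: 4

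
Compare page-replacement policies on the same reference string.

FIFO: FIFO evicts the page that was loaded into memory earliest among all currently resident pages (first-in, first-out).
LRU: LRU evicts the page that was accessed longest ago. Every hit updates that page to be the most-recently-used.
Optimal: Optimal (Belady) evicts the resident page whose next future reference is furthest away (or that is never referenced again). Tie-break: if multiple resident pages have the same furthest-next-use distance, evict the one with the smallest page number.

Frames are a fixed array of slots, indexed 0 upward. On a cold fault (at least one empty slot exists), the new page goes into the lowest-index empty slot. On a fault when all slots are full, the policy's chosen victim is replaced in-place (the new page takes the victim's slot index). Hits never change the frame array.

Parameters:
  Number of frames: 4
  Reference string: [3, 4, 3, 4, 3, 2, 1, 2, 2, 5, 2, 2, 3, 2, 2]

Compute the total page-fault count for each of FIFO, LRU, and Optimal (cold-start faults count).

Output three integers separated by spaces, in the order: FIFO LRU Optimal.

Answer: 6 5 5

Derivation:
--- FIFO ---
  step 0: ref 3 -> FAULT, frames=[3,-,-,-] (faults so far: 1)
  step 1: ref 4 -> FAULT, frames=[3,4,-,-] (faults so far: 2)
  step 2: ref 3 -> HIT, frames=[3,4,-,-] (faults so far: 2)
  step 3: ref 4 -> HIT, frames=[3,4,-,-] (faults so far: 2)
  step 4: ref 3 -> HIT, frames=[3,4,-,-] (faults so far: 2)
  step 5: ref 2 -> FAULT, frames=[3,4,2,-] (faults so far: 3)
  step 6: ref 1 -> FAULT, frames=[3,4,2,1] (faults so far: 4)
  step 7: ref 2 -> HIT, frames=[3,4,2,1] (faults so far: 4)
  step 8: ref 2 -> HIT, frames=[3,4,2,1] (faults so far: 4)
  step 9: ref 5 -> FAULT, evict 3, frames=[5,4,2,1] (faults so far: 5)
  step 10: ref 2 -> HIT, frames=[5,4,2,1] (faults so far: 5)
  step 11: ref 2 -> HIT, frames=[5,4,2,1] (faults so far: 5)
  step 12: ref 3 -> FAULT, evict 4, frames=[5,3,2,1] (faults so far: 6)
  step 13: ref 2 -> HIT, frames=[5,3,2,1] (faults so far: 6)
  step 14: ref 2 -> HIT, frames=[5,3,2,1] (faults so far: 6)
  FIFO total faults: 6
--- LRU ---
  step 0: ref 3 -> FAULT, frames=[3,-,-,-] (faults so far: 1)
  step 1: ref 4 -> FAULT, frames=[3,4,-,-] (faults so far: 2)
  step 2: ref 3 -> HIT, frames=[3,4,-,-] (faults so far: 2)
  step 3: ref 4 -> HIT, frames=[3,4,-,-] (faults so far: 2)
  step 4: ref 3 -> HIT, frames=[3,4,-,-] (faults so far: 2)
  step 5: ref 2 -> FAULT, frames=[3,4,2,-] (faults so far: 3)
  step 6: ref 1 -> FAULT, frames=[3,4,2,1] (faults so far: 4)
  step 7: ref 2 -> HIT, frames=[3,4,2,1] (faults so far: 4)
  step 8: ref 2 -> HIT, frames=[3,4,2,1] (faults so far: 4)
  step 9: ref 5 -> FAULT, evict 4, frames=[3,5,2,1] (faults so far: 5)
  step 10: ref 2 -> HIT, frames=[3,5,2,1] (faults so far: 5)
  step 11: ref 2 -> HIT, frames=[3,5,2,1] (faults so far: 5)
  step 12: ref 3 -> HIT, frames=[3,5,2,1] (faults so far: 5)
  step 13: ref 2 -> HIT, frames=[3,5,2,1] (faults so far: 5)
  step 14: ref 2 -> HIT, frames=[3,5,2,1] (faults so far: 5)
  LRU total faults: 5
--- Optimal ---
  step 0: ref 3 -> FAULT, frames=[3,-,-,-] (faults so far: 1)
  step 1: ref 4 -> FAULT, frames=[3,4,-,-] (faults so far: 2)
  step 2: ref 3 -> HIT, frames=[3,4,-,-] (faults so far: 2)
  step 3: ref 4 -> HIT, frames=[3,4,-,-] (faults so far: 2)
  step 4: ref 3 -> HIT, frames=[3,4,-,-] (faults so far: 2)
  step 5: ref 2 -> FAULT, frames=[3,4,2,-] (faults so far: 3)
  step 6: ref 1 -> FAULT, frames=[3,4,2,1] (faults so far: 4)
  step 7: ref 2 -> HIT, frames=[3,4,2,1] (faults so far: 4)
  step 8: ref 2 -> HIT, frames=[3,4,2,1] (faults so far: 4)
  step 9: ref 5 -> FAULT, evict 1, frames=[3,4,2,5] (faults so far: 5)
  step 10: ref 2 -> HIT, frames=[3,4,2,5] (faults so far: 5)
  step 11: ref 2 -> HIT, frames=[3,4,2,5] (faults so far: 5)
  step 12: ref 3 -> HIT, frames=[3,4,2,5] (faults so far: 5)
  step 13: ref 2 -> HIT, frames=[3,4,2,5] (faults so far: 5)
  step 14: ref 2 -> HIT, frames=[3,4,2,5] (faults so far: 5)
  Optimal total faults: 5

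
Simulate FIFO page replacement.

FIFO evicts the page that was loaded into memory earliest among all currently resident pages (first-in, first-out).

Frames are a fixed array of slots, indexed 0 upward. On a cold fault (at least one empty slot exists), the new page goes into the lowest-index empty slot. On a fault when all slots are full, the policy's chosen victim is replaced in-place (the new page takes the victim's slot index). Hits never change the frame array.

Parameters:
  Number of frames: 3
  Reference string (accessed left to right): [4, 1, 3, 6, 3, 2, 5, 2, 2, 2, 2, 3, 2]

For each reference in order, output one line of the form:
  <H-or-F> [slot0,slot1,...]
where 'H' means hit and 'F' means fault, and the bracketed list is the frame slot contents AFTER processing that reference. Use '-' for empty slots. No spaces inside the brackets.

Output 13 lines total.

F [4,-,-]
F [4,1,-]
F [4,1,3]
F [6,1,3]
H [6,1,3]
F [6,2,3]
F [6,2,5]
H [6,2,5]
H [6,2,5]
H [6,2,5]
H [6,2,5]
F [3,2,5]
H [3,2,5]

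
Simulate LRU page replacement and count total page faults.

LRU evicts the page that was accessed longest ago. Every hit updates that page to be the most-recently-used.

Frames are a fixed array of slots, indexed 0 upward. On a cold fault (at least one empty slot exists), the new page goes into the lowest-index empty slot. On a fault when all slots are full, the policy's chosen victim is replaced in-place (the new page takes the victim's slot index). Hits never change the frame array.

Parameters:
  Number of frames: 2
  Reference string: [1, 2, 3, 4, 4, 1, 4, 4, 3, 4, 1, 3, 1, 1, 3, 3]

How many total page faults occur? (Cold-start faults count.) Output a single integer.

Answer: 8

Derivation:
Step 0: ref 1 → FAULT, frames=[1,-]
Step 1: ref 2 → FAULT, frames=[1,2]
Step 2: ref 3 → FAULT (evict 1), frames=[3,2]
Step 3: ref 4 → FAULT (evict 2), frames=[3,4]
Step 4: ref 4 → HIT, frames=[3,4]
Step 5: ref 1 → FAULT (evict 3), frames=[1,4]
Step 6: ref 4 → HIT, frames=[1,4]
Step 7: ref 4 → HIT, frames=[1,4]
Step 8: ref 3 → FAULT (evict 1), frames=[3,4]
Step 9: ref 4 → HIT, frames=[3,4]
Step 10: ref 1 → FAULT (evict 3), frames=[1,4]
Step 11: ref 3 → FAULT (evict 4), frames=[1,3]
Step 12: ref 1 → HIT, frames=[1,3]
Step 13: ref 1 → HIT, frames=[1,3]
Step 14: ref 3 → HIT, frames=[1,3]
Step 15: ref 3 → HIT, frames=[1,3]
Total faults: 8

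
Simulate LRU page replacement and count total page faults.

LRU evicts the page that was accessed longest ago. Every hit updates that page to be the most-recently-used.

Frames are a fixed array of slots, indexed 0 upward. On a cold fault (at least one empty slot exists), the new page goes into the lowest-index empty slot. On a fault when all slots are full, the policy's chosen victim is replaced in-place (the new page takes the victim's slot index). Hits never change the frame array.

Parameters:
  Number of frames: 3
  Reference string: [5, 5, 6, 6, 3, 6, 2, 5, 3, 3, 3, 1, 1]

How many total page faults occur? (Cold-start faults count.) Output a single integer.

Step 0: ref 5 → FAULT, frames=[5,-,-]
Step 1: ref 5 → HIT, frames=[5,-,-]
Step 2: ref 6 → FAULT, frames=[5,6,-]
Step 3: ref 6 → HIT, frames=[5,6,-]
Step 4: ref 3 → FAULT, frames=[5,6,3]
Step 5: ref 6 → HIT, frames=[5,6,3]
Step 6: ref 2 → FAULT (evict 5), frames=[2,6,3]
Step 7: ref 5 → FAULT (evict 3), frames=[2,6,5]
Step 8: ref 3 → FAULT (evict 6), frames=[2,3,5]
Step 9: ref 3 → HIT, frames=[2,3,5]
Step 10: ref 3 → HIT, frames=[2,3,5]
Step 11: ref 1 → FAULT (evict 2), frames=[1,3,5]
Step 12: ref 1 → HIT, frames=[1,3,5]
Total faults: 7

Answer: 7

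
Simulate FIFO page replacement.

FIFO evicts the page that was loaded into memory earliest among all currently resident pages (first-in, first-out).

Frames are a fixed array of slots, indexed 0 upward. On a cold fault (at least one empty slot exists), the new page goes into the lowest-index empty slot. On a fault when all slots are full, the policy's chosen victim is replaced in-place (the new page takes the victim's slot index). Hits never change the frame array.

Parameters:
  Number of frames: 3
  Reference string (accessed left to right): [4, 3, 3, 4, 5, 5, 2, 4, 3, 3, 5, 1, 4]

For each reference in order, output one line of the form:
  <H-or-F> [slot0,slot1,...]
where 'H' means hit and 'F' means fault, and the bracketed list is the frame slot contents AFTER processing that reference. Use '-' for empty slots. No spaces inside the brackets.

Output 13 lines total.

F [4,-,-]
F [4,3,-]
H [4,3,-]
H [4,3,-]
F [4,3,5]
H [4,3,5]
F [2,3,5]
F [2,4,5]
F [2,4,3]
H [2,4,3]
F [5,4,3]
F [5,1,3]
F [5,1,4]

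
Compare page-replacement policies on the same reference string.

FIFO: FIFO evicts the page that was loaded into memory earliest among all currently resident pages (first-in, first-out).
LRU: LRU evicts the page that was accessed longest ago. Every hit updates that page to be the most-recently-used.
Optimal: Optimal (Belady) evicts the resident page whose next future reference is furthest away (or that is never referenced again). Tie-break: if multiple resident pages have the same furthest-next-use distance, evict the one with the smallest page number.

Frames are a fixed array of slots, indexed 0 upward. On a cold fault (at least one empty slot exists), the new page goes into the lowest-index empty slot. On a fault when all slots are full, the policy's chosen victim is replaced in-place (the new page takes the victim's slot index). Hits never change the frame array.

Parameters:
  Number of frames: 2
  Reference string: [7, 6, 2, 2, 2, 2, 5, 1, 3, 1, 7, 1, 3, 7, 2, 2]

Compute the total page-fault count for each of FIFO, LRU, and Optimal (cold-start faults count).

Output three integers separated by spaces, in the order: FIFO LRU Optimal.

--- FIFO ---
  step 0: ref 7 -> FAULT, frames=[7,-] (faults so far: 1)
  step 1: ref 6 -> FAULT, frames=[7,6] (faults so far: 2)
  step 2: ref 2 -> FAULT, evict 7, frames=[2,6] (faults so far: 3)
  step 3: ref 2 -> HIT, frames=[2,6] (faults so far: 3)
  step 4: ref 2 -> HIT, frames=[2,6] (faults so far: 3)
  step 5: ref 2 -> HIT, frames=[2,6] (faults so far: 3)
  step 6: ref 5 -> FAULT, evict 6, frames=[2,5] (faults so far: 4)
  step 7: ref 1 -> FAULT, evict 2, frames=[1,5] (faults so far: 5)
  step 8: ref 3 -> FAULT, evict 5, frames=[1,3] (faults so far: 6)
  step 9: ref 1 -> HIT, frames=[1,3] (faults so far: 6)
  step 10: ref 7 -> FAULT, evict 1, frames=[7,3] (faults so far: 7)
  step 11: ref 1 -> FAULT, evict 3, frames=[7,1] (faults so far: 8)
  step 12: ref 3 -> FAULT, evict 7, frames=[3,1] (faults so far: 9)
  step 13: ref 7 -> FAULT, evict 1, frames=[3,7] (faults so far: 10)
  step 14: ref 2 -> FAULT, evict 3, frames=[2,7] (faults so far: 11)
  step 15: ref 2 -> HIT, frames=[2,7] (faults so far: 11)
  FIFO total faults: 11
--- LRU ---
  step 0: ref 7 -> FAULT, frames=[7,-] (faults so far: 1)
  step 1: ref 6 -> FAULT, frames=[7,6] (faults so far: 2)
  step 2: ref 2 -> FAULT, evict 7, frames=[2,6] (faults so far: 3)
  step 3: ref 2 -> HIT, frames=[2,6] (faults so far: 3)
  step 4: ref 2 -> HIT, frames=[2,6] (faults so far: 3)
  step 5: ref 2 -> HIT, frames=[2,6] (faults so far: 3)
  step 6: ref 5 -> FAULT, evict 6, frames=[2,5] (faults so far: 4)
  step 7: ref 1 -> FAULT, evict 2, frames=[1,5] (faults so far: 5)
  step 8: ref 3 -> FAULT, evict 5, frames=[1,3] (faults so far: 6)
  step 9: ref 1 -> HIT, frames=[1,3] (faults so far: 6)
  step 10: ref 7 -> FAULT, evict 3, frames=[1,7] (faults so far: 7)
  step 11: ref 1 -> HIT, frames=[1,7] (faults so far: 7)
  step 12: ref 3 -> FAULT, evict 7, frames=[1,3] (faults so far: 8)
  step 13: ref 7 -> FAULT, evict 1, frames=[7,3] (faults so far: 9)
  step 14: ref 2 -> FAULT, evict 3, frames=[7,2] (faults so far: 10)
  step 15: ref 2 -> HIT, frames=[7,2] (faults so far: 10)
  LRU total faults: 10
--- Optimal ---
  step 0: ref 7 -> FAULT, frames=[7,-] (faults so far: 1)
  step 1: ref 6 -> FAULT, frames=[7,6] (faults so far: 2)
  step 2: ref 2 -> FAULT, evict 6, frames=[7,2] (faults so far: 3)
  step 3: ref 2 -> HIT, frames=[7,2] (faults so far: 3)
  step 4: ref 2 -> HIT, frames=[7,2] (faults so far: 3)
  step 5: ref 2 -> HIT, frames=[7,2] (faults so far: 3)
  step 6: ref 5 -> FAULT, evict 2, frames=[7,5] (faults so far: 4)
  step 7: ref 1 -> FAULT, evict 5, frames=[7,1] (faults so far: 5)
  step 8: ref 3 -> FAULT, evict 7, frames=[3,1] (faults so far: 6)
  step 9: ref 1 -> HIT, frames=[3,1] (faults so far: 6)
  step 10: ref 7 -> FAULT, evict 3, frames=[7,1] (faults so far: 7)
  step 11: ref 1 -> HIT, frames=[7,1] (faults so far: 7)
  step 12: ref 3 -> FAULT, evict 1, frames=[7,3] (faults so far: 8)
  step 13: ref 7 -> HIT, frames=[7,3] (faults so far: 8)
  step 14: ref 2 -> FAULT, evict 3, frames=[7,2] (faults so far: 9)
  step 15: ref 2 -> HIT, frames=[7,2] (faults so far: 9)
  Optimal total faults: 9

Answer: 11 10 9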